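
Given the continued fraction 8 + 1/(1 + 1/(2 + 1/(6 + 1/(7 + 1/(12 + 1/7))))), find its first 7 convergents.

Using the convergent recurrence p_i = a_i*p_{i-1} + p_{i-2}, q_i = a_i*q_{i-1} + q_{i-2} with p_{-2}=0, p_{-1}=1, q_{-2}=1, q_{-1}=0:
  i=0: a_0=8, p_0 = 8*1 + 0 = 8, q_0 = 8*0 + 1 = 1.
  i=1: a_1=1, p_1 = 1*8 + 1 = 9, q_1 = 1*1 + 0 = 1.
  i=2: a_2=2, p_2 = 2*9 + 8 = 26, q_2 = 2*1 + 1 = 3.
  i=3: a_3=6, p_3 = 6*26 + 9 = 165, q_3 = 6*3 + 1 = 19.
  i=4: a_4=7, p_4 = 7*165 + 26 = 1181, q_4 = 7*19 + 3 = 136.
  i=5: a_5=12, p_5 = 12*1181 + 165 = 14337, q_5 = 12*136 + 19 = 1651.
  i=6: a_6=7, p_6 = 7*14337 + 1181 = 101540, q_6 = 7*1651 + 136 = 11693.

8/1, 9/1, 26/3, 165/19, 1181/136, 14337/1651, 101540/11693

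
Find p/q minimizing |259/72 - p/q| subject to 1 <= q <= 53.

187/52

Expand x = 259/72 as a continued fraction with the Euclidean algorithm:
  259 = 3*72 + 43, so a_0 = 3.
  72 = 1*43 + 29, so a_1 = 1.
  43 = 1*29 + 14, so a_2 = 1.
  29 = 2*14 + 1, so a_3 = 2.
  14 = 14*1 + 0, so a_4 = 14.
so x = [3; 1, 1, 2, 14].
Convergents (p_i = a_i*p_{i-1} + p_{i-2}, q_i = a_i*q_{i-1} + q_{i-2} with p_{-2}=0, p_{-1}=1, q_{-2}=1, q_{-1}=0), until the denominator exceeds 53:
  i=0: a_0=3, p_0 = 3*1 + 0 = 3, q_0 = 3*0 + 1 = 1.
  i=1: a_1=1, p_1 = 1*3 + 1 = 4, q_1 = 1*1 + 0 = 1.
  i=2: a_2=1, p_2 = 1*4 + 3 = 7, q_2 = 1*1 + 1 = 2.
  i=3: a_3=2, p_3 = 2*7 + 4 = 18, q_3 = 2*2 + 1 = 5.
  i=4: a_4=14, p_4 = 14*18 + 7 = 259, q_4 = 14*5 + 2 = 72.
q_4 = 72 > 53, so the last convergent with denominator <= 53 is p_3/q_3 = 18/5.
The closest fraction with denominator <= 53 is either p_3/q_3 or the intermediate fraction (k*p_3 + p_2)/(k*q_3 + q_2) with the largest k >= 1 whose denominator stays <= 53; these approach x as k grows, and every other convergent or intermediate fraction in range is farther away.
Largest k: floor((53 - q_2)/q_3) = floor((53 - 2)/5) = 10.
That gives (10*18 + 7)/(10*5 + 2) = 187/52.
Compare the errors: |x - 18/5| = |259*5 - 18*72|/(72*5) = 1/360, and |x - 187/52| = |259*52 - 187*72|/(72*52) = 4/3744.
Cross-multiplying, 4*360 = 1440 < 3744 = 1*3744, so 4/3744 is smaller: the intermediate fraction 187/52 is closer to x than 18/5.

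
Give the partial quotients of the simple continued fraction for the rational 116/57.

[2; 28, 2]

Run the Euclidean algorithm on 116 and 57; the successive quotients are the partial quotients a_0, a_1, ... (each step inverts the fractional part left over by the previous one):
  116 = 2*57 + 2, so a_0 = 2.
  57 = 28*2 + 1, so a_1 = 28.
  2 = 2*1 + 0, so a_2 = 2.
The remainder reaches 0 after 3 divisions, so the expansion has 3 partial quotients, read off in order.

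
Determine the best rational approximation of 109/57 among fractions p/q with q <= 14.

Expand x = 109/57 as a continued fraction with the Euclidean algorithm:
  109 = 1*57 + 52, so a_0 = 1.
  57 = 1*52 + 5, so a_1 = 1.
  52 = 10*5 + 2, so a_2 = 10.
  5 = 2*2 + 1, so a_3 = 2.
  2 = 2*1 + 0, so a_4 = 2.
so x = [1; 1, 10, 2, 2].
Convergents (p_i = a_i*p_{i-1} + p_{i-2}, q_i = a_i*q_{i-1} + q_{i-2} with p_{-2}=0, p_{-1}=1, q_{-2}=1, q_{-1}=0), until the denominator exceeds 14:
  i=0: a_0=1, p_0 = 1*1 + 0 = 1, q_0 = 1*0 + 1 = 1.
  i=1: a_1=1, p_1 = 1*1 + 1 = 2, q_1 = 1*1 + 0 = 1.
  i=2: a_2=10, p_2 = 10*2 + 1 = 21, q_2 = 10*1 + 1 = 11.
  i=3: a_3=2, p_3 = 2*21 + 2 = 44, q_3 = 2*11 + 1 = 23.
q_3 = 23 > 14, so the last convergent with denominator <= 14 is p_2/q_2 = 21/11.
The closest fraction with denominator <= 14 is either p_2/q_2 or the intermediate fraction (k*p_2 + p_1)/(k*q_2 + q_1) with the largest k >= 1 whose denominator stays <= 14; these approach x as k grows, and every other convergent or intermediate fraction in range is farther away.
Largest k: floor((14 - q_1)/q_2) = floor((14 - 1)/11) = 1.
That gives (1*21 + 2)/(1*11 + 1) = 23/12.
Compare the errors: |x - 21/11| = |109*11 - 21*57|/(57*11) = 2/627, and |x - 23/12| = |109*12 - 23*57|/(57*12) = 3/684.
Cross-multiplying, 2*684 = 1368 < 1881 = 3*627, so 2/627 is smaller: the convergent 21/11 is closer to x than 23/12.

21/11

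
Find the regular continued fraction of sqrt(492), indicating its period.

[22; (5, 1, 1, 10, 1, 1, 5, 44)]

Write x_i = (sqrt(492) + m_i)/d_i with (m_0, d_0) = (0, 1). a_0 = floor(sqrt(492)) = 22, since 22^2 = 484 <= 492 < 529 = 23^2.
Iterate m_{i+1} = d_i*a_i - m_i, d_{i+1} = (492 - m_{i+1}^2)/d_i, a_{i+1} = floor((a_0 + m_{i+1})/d_{i+1}):
  m_1 = 1*22 - 0 = 22, d_1 = (492 - 22^2)/1 = 8/1 = 8, a_1 = floor((22 + 22)/8) = 5.
  m_2 = 8*5 - 22 = 18, d_2 = (492 - 18^2)/8 = 168/8 = 21, a_2 = floor((22 + 18)/21) = 1.
  m_3 = 21*1 - 18 = 3, d_3 = (492 - 3^2)/21 = 483/21 = 23, a_3 = floor((22 + 3)/23) = 1.
  m_4 = 23*1 - 3 = 20, d_4 = (492 - 20^2)/23 = 92/23 = 4, a_4 = floor((22 + 20)/4) = 10.
  m_5 = 4*10 - 20 = 20, d_5 = (492 - 20^2)/4 = 92/4 = 23, a_5 = floor((22 + 20)/23) = 1.
  m_6 = 23*1 - 20 = 3, d_6 = (492 - 3^2)/23 = 483/23 = 21, a_6 = floor((22 + 3)/21) = 1.
  m_7 = 21*1 - 3 = 18, d_7 = (492 - 18^2)/21 = 168/21 = 8, a_7 = floor((22 + 18)/8) = 5.
  m_8 = 8*5 - 18 = 22, d_8 = (492 - 22^2)/8 = 8/8 = 1, a_8 = floor((22 + 22)/1) = 44.
  m_9 = 1*44 - 22 = 22, d_9 = (492 - 22^2)/1 = 8/1 = 8: (m_9, d_9) = (m_1, d_1) = (22, 8), so from here the quotients repeat a_1, ..., a_8; the period length is 8.
Hence the expansion of sqrt(492) is a_0 = 22 followed by the repeating block 5, 1, 1, 10, 1, 1, 5, 44 (period 8).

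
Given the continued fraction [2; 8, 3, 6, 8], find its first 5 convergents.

Using the convergent recurrence p_i = a_i*p_{i-1} + p_{i-2}, q_i = a_i*q_{i-1} + q_{i-2} with p_{-2}=0, p_{-1}=1, q_{-2}=1, q_{-1}=0:
  i=0: a_0=2, p_0 = 2*1 + 0 = 2, q_0 = 2*0 + 1 = 1.
  i=1: a_1=8, p_1 = 8*2 + 1 = 17, q_1 = 8*1 + 0 = 8.
  i=2: a_2=3, p_2 = 3*17 + 2 = 53, q_2 = 3*8 + 1 = 25.
  i=3: a_3=6, p_3 = 6*53 + 17 = 335, q_3 = 6*25 + 8 = 158.
  i=4: a_4=8, p_4 = 8*335 + 53 = 2733, q_4 = 8*158 + 25 = 1289.

2/1, 17/8, 53/25, 335/158, 2733/1289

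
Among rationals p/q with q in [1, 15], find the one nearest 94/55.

12/7

Expand x = 94/55 as a continued fraction with the Euclidean algorithm:
  94 = 1*55 + 39, so a_0 = 1.
  55 = 1*39 + 16, so a_1 = 1.
  39 = 2*16 + 7, so a_2 = 2.
  16 = 2*7 + 2, so a_3 = 2.
  7 = 3*2 + 1, so a_4 = 3.
  2 = 2*1 + 0, so a_5 = 2.
so x = [1; 1, 2, 2, 3, 2].
Convergents (p_i = a_i*p_{i-1} + p_{i-2}, q_i = a_i*q_{i-1} + q_{i-2} with p_{-2}=0, p_{-1}=1, q_{-2}=1, q_{-1}=0), until the denominator exceeds 15:
  i=0: a_0=1, p_0 = 1*1 + 0 = 1, q_0 = 1*0 + 1 = 1.
  i=1: a_1=1, p_1 = 1*1 + 1 = 2, q_1 = 1*1 + 0 = 1.
  i=2: a_2=2, p_2 = 2*2 + 1 = 5, q_2 = 2*1 + 1 = 3.
  i=3: a_3=2, p_3 = 2*5 + 2 = 12, q_3 = 2*3 + 1 = 7.
  i=4: a_4=3, p_4 = 3*12 + 5 = 41, q_4 = 3*7 + 3 = 24.
q_4 = 24 > 15, so the last convergent with denominator <= 15 is p_3/q_3 = 12/7.
The closest fraction with denominator <= 15 is either p_3/q_3 or the intermediate fraction (k*p_3 + p_2)/(k*q_3 + q_2) with the largest k >= 1 whose denominator stays <= 15; these approach x as k grows, and every other convergent or intermediate fraction in range is farther away.
Largest k: floor((15 - q_2)/q_3) = floor((15 - 3)/7) = 1.
That gives (1*12 + 5)/(1*7 + 3) = 17/10.
Compare the errors: |x - 12/7| = |94*7 - 12*55|/(55*7) = 2/385, and |x - 17/10| = |94*10 - 17*55|/(55*10) = 5/550.
Cross-multiplying, 2*550 = 1100 < 1925 = 5*385, so 2/385 is smaller: the convergent 12/7 is closer to x than 17/10.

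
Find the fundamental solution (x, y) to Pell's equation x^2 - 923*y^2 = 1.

(x, y) = (638, 21)

First expand sqrt(923) as a continued fraction. With x_i = (sqrt(923) + m_i)/d_i and (m_0, d_0) = (0, 1): a_0 = floor(sqrt(923)) = 30, since 30^2 = 900 <= 923 < 961 = 31^2.
Iterate m_{i+1} = d_i*a_i - m_i, d_{i+1} = (923 - m_{i+1}^2)/d_i, a_{i+1} = floor((a_0 + m_{i+1})/d_{i+1}):
  m_1 = 1*30 - 0 = 30, d_1 = (923 - 30^2)/1 = 23/1 = 23, a_1 = floor((30 + 30)/23) = 2.
  m_2 = 23*2 - 30 = 16, d_2 = (923 - 16^2)/23 = 667/23 = 29, a_2 = floor((30 + 16)/29) = 1.
  m_3 = 29*1 - 16 = 13, d_3 = (923 - 13^2)/29 = 754/29 = 26, a_3 = floor((30 + 13)/26) = 1.
  m_4 = 26*1 - 13 = 13, d_4 = (923 - 13^2)/26 = 754/26 = 29, a_4 = floor((30 + 13)/29) = 1.
  m_5 = 29*1 - 13 = 16, d_5 = (923 - 16^2)/29 = 667/29 = 23, a_5 = floor((30 + 16)/23) = 2.
  m_6 = 23*2 - 16 = 30, d_6 = (923 - 30^2)/23 = 23/23 = 1, a_6 = floor((30 + 30)/1) = 60.
  m_7 = 1*60 - 30 = 30, d_7 = (923 - 30^2)/1 = 23/1 = 23: (m_7, d_7) = (m_1, d_1) = (30, 23), so from here the quotients repeat a_1, ..., a_6; the period length is 6.
So sqrt(923) = [30; (2, 1, 1, 1, 2, 60)] with period length k = 6.
k is even, so the fundamental solution of x^2 - 923y^2 = 1 is (p_{k-1}, q_{k-1}) = (p_5, q_5); compute convergents through index 5.
Convergents (p_i = a_i*p_{i-1} + p_{i-2}, q_i = a_i*q_{i-1} + q_{i-2} with p_{-2}=0, p_{-1}=1, q_{-2}=1, q_{-1}=0):
  i=0: a_0=30, p_0 = 30*1 + 0 = 30, q_0 = 30*0 + 1 = 1.
  i=1: a_1=2, p_1 = 2*30 + 1 = 61, q_1 = 2*1 + 0 = 2.
  i=2: a_2=1, p_2 = 1*61 + 30 = 91, q_2 = 1*2 + 1 = 3.
  i=3: a_3=1, p_3 = 1*91 + 61 = 152, q_3 = 1*3 + 2 = 5.
  i=4: a_4=1, p_4 = 1*152 + 91 = 243, q_4 = 1*5 + 3 = 8.
  i=5: a_5=2, p_5 = 2*243 + 152 = 638, q_5 = 2*8 + 5 = 21.
Check: 638^2 - 923*21^2 = 407044 - 407043 = 1, so (x, y) = (638, 21) solves the equation, and by the theorem it is the least positive solution.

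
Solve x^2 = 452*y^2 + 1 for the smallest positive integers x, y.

First expand sqrt(452) as a continued fraction. With x_i = (sqrt(452) + m_i)/d_i and (m_0, d_0) = (0, 1): a_0 = floor(sqrt(452)) = 21, since 21^2 = 441 <= 452 < 484 = 22^2.
Iterate m_{i+1} = d_i*a_i - m_i, d_{i+1} = (452 - m_{i+1}^2)/d_i, a_{i+1} = floor((a_0 + m_{i+1})/d_{i+1}):
  m_1 = 1*21 - 0 = 21, d_1 = (452 - 21^2)/1 = 11/1 = 11, a_1 = floor((21 + 21)/11) = 3.
  m_2 = 11*3 - 21 = 12, d_2 = (452 - 12^2)/11 = 308/11 = 28, a_2 = floor((21 + 12)/28) = 1.
  m_3 = 28*1 - 12 = 16, d_3 = (452 - 16^2)/28 = 196/28 = 7, a_3 = floor((21 + 16)/7) = 5.
  m_4 = 7*5 - 16 = 19, d_4 = (452 - 19^2)/7 = 91/7 = 13, a_4 = floor((21 + 19)/13) = 3.
  m_5 = 13*3 - 19 = 20, d_5 = (452 - 20^2)/13 = 52/13 = 4, a_5 = floor((21 + 20)/4) = 10.
  m_6 = 4*10 - 20 = 20, d_6 = (452 - 20^2)/4 = 52/4 = 13, a_6 = floor((21 + 20)/13) = 3.
  m_7 = 13*3 - 20 = 19, d_7 = (452 - 19^2)/13 = 91/13 = 7, a_7 = floor((21 + 19)/7) = 5.
  m_8 = 7*5 - 19 = 16, d_8 = (452 - 16^2)/7 = 196/7 = 28, a_8 = floor((21 + 16)/28) = 1.
  m_9 = 28*1 - 16 = 12, d_9 = (452 - 12^2)/28 = 308/28 = 11, a_9 = floor((21 + 12)/11) = 3.
  m_10 = 11*3 - 12 = 21, d_10 = (452 - 21^2)/11 = 11/11 = 1, a_10 = floor((21 + 21)/1) = 42.
  m_11 = 1*42 - 21 = 21, d_11 = (452 - 21^2)/1 = 11/1 = 11: (m_11, d_11) = (m_1, d_1) = (21, 11), so from here the quotients repeat a_1, ..., a_10; the period length is 10.
So sqrt(452) = [21; (3, 1, 5, 3, 10, 3, 5, 1, 3, 42)] with period length k = 10.
k is even, so the fundamental solution of x^2 - 452y^2 = 1 is (p_{k-1}, q_{k-1}) = (p_9, q_9); compute convergents through index 9.
Convergents (p_i = a_i*p_{i-1} + p_{i-2}, q_i = a_i*q_{i-1} + q_{i-2} with p_{-2}=0, p_{-1}=1, q_{-2}=1, q_{-1}=0):
  i=0: a_0=21, p_0 = 21*1 + 0 = 21, q_0 = 21*0 + 1 = 1.
  i=1: a_1=3, p_1 = 3*21 + 1 = 64, q_1 = 3*1 + 0 = 3.
  i=2: a_2=1, p_2 = 1*64 + 21 = 85, q_2 = 1*3 + 1 = 4.
  i=3: a_3=5, p_3 = 5*85 + 64 = 489, q_3 = 5*4 + 3 = 23.
  i=4: a_4=3, p_4 = 3*489 + 85 = 1552, q_4 = 3*23 + 4 = 73.
  i=5: a_5=10, p_5 = 10*1552 + 489 = 16009, q_5 = 10*73 + 23 = 753.
  i=6: a_6=3, p_6 = 3*16009 + 1552 = 49579, q_6 = 3*753 + 73 = 2332.
  i=7: a_7=5, p_7 = 5*49579 + 16009 = 263904, q_7 = 5*2332 + 753 = 12413.
  i=8: a_8=1, p_8 = 1*263904 + 49579 = 313483, q_8 = 1*12413 + 2332 = 14745.
  i=9: a_9=3, p_9 = 3*313483 + 263904 = 1204353, q_9 = 3*14745 + 12413 = 56648.
Check: 1204353^2 - 452*56648^2 = 1450466148609 - 1450466148608 = 1, so (x, y) = (1204353, 56648) solves the equation, and by the theorem it is the least positive solution.

(x, y) = (1204353, 56648)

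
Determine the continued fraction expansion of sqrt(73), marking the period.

Write x_i = (sqrt(73) + m_i)/d_i with (m_0, d_0) = (0, 1). a_0 = floor(sqrt(73)) = 8, since 8^2 = 64 <= 73 < 81 = 9^2.
Iterate m_{i+1} = d_i*a_i - m_i, d_{i+1} = (73 - m_{i+1}^2)/d_i, a_{i+1} = floor((a_0 + m_{i+1})/d_{i+1}):
  m_1 = 1*8 - 0 = 8, d_1 = (73 - 8^2)/1 = 9/1 = 9, a_1 = floor((8 + 8)/9) = 1.
  m_2 = 9*1 - 8 = 1, d_2 = (73 - 1^2)/9 = 72/9 = 8, a_2 = floor((8 + 1)/8) = 1.
  m_3 = 8*1 - 1 = 7, d_3 = (73 - 7^2)/8 = 24/8 = 3, a_3 = floor((8 + 7)/3) = 5.
  m_4 = 3*5 - 7 = 8, d_4 = (73 - 8^2)/3 = 9/3 = 3, a_4 = floor((8 + 8)/3) = 5.
  m_5 = 3*5 - 8 = 7, d_5 = (73 - 7^2)/3 = 24/3 = 8, a_5 = floor((8 + 7)/8) = 1.
  m_6 = 8*1 - 7 = 1, d_6 = (73 - 1^2)/8 = 72/8 = 9, a_6 = floor((8 + 1)/9) = 1.
  m_7 = 9*1 - 1 = 8, d_7 = (73 - 8^2)/9 = 9/9 = 1, a_7 = floor((8 + 8)/1) = 16.
  m_8 = 1*16 - 8 = 8, d_8 = (73 - 8^2)/1 = 9/1 = 9: (m_8, d_8) = (m_1, d_1) = (8, 9), so from here the quotients repeat a_1, ..., a_7; the period length is 7.
Hence the expansion of sqrt(73) is a_0 = 8 followed by the repeating block 1, 1, 5, 5, 1, 1, 16 (period 7).

[8; (1, 1, 5, 5, 1, 1, 16)]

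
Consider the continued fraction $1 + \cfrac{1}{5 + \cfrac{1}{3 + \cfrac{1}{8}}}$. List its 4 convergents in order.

1/1, 6/5, 19/16, 158/133

Using the convergent recurrence p_i = a_i*p_{i-1} + p_{i-2}, q_i = a_i*q_{i-1} + q_{i-2} with p_{-2}=0, p_{-1}=1, q_{-2}=1, q_{-1}=0:
  i=0: a_0=1, p_0 = 1*1 + 0 = 1, q_0 = 1*0 + 1 = 1.
  i=1: a_1=5, p_1 = 5*1 + 1 = 6, q_1 = 5*1 + 0 = 5.
  i=2: a_2=3, p_2 = 3*6 + 1 = 19, q_2 = 3*5 + 1 = 16.
  i=3: a_3=8, p_3 = 8*19 + 6 = 158, q_3 = 8*16 + 5 = 133.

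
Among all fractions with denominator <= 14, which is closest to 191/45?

17/4

Expand x = 191/45 as a continued fraction with the Euclidean algorithm:
  191 = 4*45 + 11, so a_0 = 4.
  45 = 4*11 + 1, so a_1 = 4.
  11 = 11*1 + 0, so a_2 = 11.
so x = [4; 4, 11].
Convergents (p_i = a_i*p_{i-1} + p_{i-2}, q_i = a_i*q_{i-1} + q_{i-2} with p_{-2}=0, p_{-1}=1, q_{-2}=1, q_{-1}=0), until the denominator exceeds 14:
  i=0: a_0=4, p_0 = 4*1 + 0 = 4, q_0 = 4*0 + 1 = 1.
  i=1: a_1=4, p_1 = 4*4 + 1 = 17, q_1 = 4*1 + 0 = 4.
  i=2: a_2=11, p_2 = 11*17 + 4 = 191, q_2 = 11*4 + 1 = 45.
q_2 = 45 > 14, so the last convergent with denominator <= 14 is p_1/q_1 = 17/4.
The closest fraction with denominator <= 14 is either p_1/q_1 or the intermediate fraction (k*p_1 + p_0)/(k*q_1 + q_0) with the largest k >= 1 whose denominator stays <= 14; these approach x as k grows, and every other convergent or intermediate fraction in range is farther away.
Largest k: floor((14 - q_0)/q_1) = floor((14 - 1)/4) = 3.
That gives (3*17 + 4)/(3*4 + 1) = 55/13.
Compare the errors: |x - 17/4| = |191*4 - 17*45|/(45*4) = 1/180, and |x - 55/13| = |191*13 - 55*45|/(45*13) = 8/585.
Cross-multiplying, 1*585 = 585 < 1440 = 8*180, so 1/180 is smaller: the convergent 17/4 is closer to x than 55/13.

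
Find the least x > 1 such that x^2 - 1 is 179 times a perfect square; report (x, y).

First expand sqrt(179) as a continued fraction. With x_i = (sqrt(179) + m_i)/d_i and (m_0, d_0) = (0, 1): a_0 = floor(sqrt(179)) = 13, since 13^2 = 169 <= 179 < 196 = 14^2.
Iterate m_{i+1} = d_i*a_i - m_i, d_{i+1} = (179 - m_{i+1}^2)/d_i, a_{i+1} = floor((a_0 + m_{i+1})/d_{i+1}):
  m_1 = 1*13 - 0 = 13, d_1 = (179 - 13^2)/1 = 10/1 = 10, a_1 = floor((13 + 13)/10) = 2.
  m_2 = 10*2 - 13 = 7, d_2 = (179 - 7^2)/10 = 130/10 = 13, a_2 = floor((13 + 7)/13) = 1.
  m_3 = 13*1 - 7 = 6, d_3 = (179 - 6^2)/13 = 143/13 = 11, a_3 = floor((13 + 6)/11) = 1.
  m_4 = 11*1 - 6 = 5, d_4 = (179 - 5^2)/11 = 154/11 = 14, a_4 = floor((13 + 5)/14) = 1.
  m_5 = 14*1 - 5 = 9, d_5 = (179 - 9^2)/14 = 98/14 = 7, a_5 = floor((13 + 9)/7) = 3.
  m_6 = 7*3 - 9 = 12, d_6 = (179 - 12^2)/7 = 35/7 = 5, a_6 = floor((13 + 12)/5) = 5.
  m_7 = 5*5 - 12 = 13, d_7 = (179 - 13^2)/5 = 10/5 = 2, a_7 = floor((13 + 13)/2) = 13.
  m_8 = 2*13 - 13 = 13, d_8 = (179 - 13^2)/2 = 10/2 = 5, a_8 = floor((13 + 13)/5) = 5.
  m_9 = 5*5 - 13 = 12, d_9 = (179 - 12^2)/5 = 35/5 = 7, a_9 = floor((13 + 12)/7) = 3.
  m_10 = 7*3 - 12 = 9, d_10 = (179 - 9^2)/7 = 98/7 = 14, a_10 = floor((13 + 9)/14) = 1.
  m_11 = 14*1 - 9 = 5, d_11 = (179 - 5^2)/14 = 154/14 = 11, a_11 = floor((13 + 5)/11) = 1.
  m_12 = 11*1 - 5 = 6, d_12 = (179 - 6^2)/11 = 143/11 = 13, a_12 = floor((13 + 6)/13) = 1.
  m_13 = 13*1 - 6 = 7, d_13 = (179 - 7^2)/13 = 130/13 = 10, a_13 = floor((13 + 7)/10) = 2.
  m_14 = 10*2 - 7 = 13, d_14 = (179 - 13^2)/10 = 10/10 = 1, a_14 = floor((13 + 13)/1) = 26.
  m_15 = 1*26 - 13 = 13, d_15 = (179 - 13^2)/1 = 10/1 = 10: (m_15, d_15) = (m_1, d_1) = (13, 10), so from here the quotients repeat a_1, ..., a_14; the period length is 14.
So sqrt(179) = [13; (2, 1, 1, 1, 3, 5, 13, 5, 3, 1, 1, 1, 2, 26)] with period length k = 14.
k is even, so the fundamental solution of x^2 - 179y^2 = 1 is (p_{k-1}, q_{k-1}) = (p_13, q_13); compute convergents through index 13.
Convergents (p_i = a_i*p_{i-1} + p_{i-2}, q_i = a_i*q_{i-1} + q_{i-2} with p_{-2}=0, p_{-1}=1, q_{-2}=1, q_{-1}=0):
  i=0: a_0=13, p_0 = 13*1 + 0 = 13, q_0 = 13*0 + 1 = 1.
  i=1: a_1=2, p_1 = 2*13 + 1 = 27, q_1 = 2*1 + 0 = 2.
  i=2: a_2=1, p_2 = 1*27 + 13 = 40, q_2 = 1*2 + 1 = 3.
  i=3: a_3=1, p_3 = 1*40 + 27 = 67, q_3 = 1*3 + 2 = 5.
  i=4: a_4=1, p_4 = 1*67 + 40 = 107, q_4 = 1*5 + 3 = 8.
  i=5: a_5=3, p_5 = 3*107 + 67 = 388, q_5 = 3*8 + 5 = 29.
  i=6: a_6=5, p_6 = 5*388 + 107 = 2047, q_6 = 5*29 + 8 = 153.
  i=7: a_7=13, p_7 = 13*2047 + 388 = 26999, q_7 = 13*153 + 29 = 2018.
  i=8: a_8=5, p_8 = 5*26999 + 2047 = 137042, q_8 = 5*2018 + 153 = 10243.
  i=9: a_9=3, p_9 = 3*137042 + 26999 = 438125, q_9 = 3*10243 + 2018 = 32747.
  i=10: a_10=1, p_10 = 1*438125 + 137042 = 575167, q_10 = 1*32747 + 10243 = 42990.
  i=11: a_11=1, p_11 = 1*575167 + 438125 = 1013292, q_11 = 1*42990 + 32747 = 75737.
  i=12: a_12=1, p_12 = 1*1013292 + 575167 = 1588459, q_12 = 1*75737 + 42990 = 118727.
  i=13: a_13=2, p_13 = 2*1588459 + 1013292 = 4190210, q_13 = 2*118727 + 75737 = 313191.
Check: 4190210^2 - 179*313191^2 = 17557859844100 - 17557859844099 = 1, so (x, y) = (4190210, 313191) solves the equation, and by the theorem it is the least positive solution.

(x, y) = (4190210, 313191)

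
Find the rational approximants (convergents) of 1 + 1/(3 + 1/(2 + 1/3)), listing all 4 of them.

1/1, 4/3, 9/7, 31/24

Using the convergent recurrence p_i = a_i*p_{i-1} + p_{i-2}, q_i = a_i*q_{i-1} + q_{i-2} with p_{-2}=0, p_{-1}=1, q_{-2}=1, q_{-1}=0:
  i=0: a_0=1, p_0 = 1*1 + 0 = 1, q_0 = 1*0 + 1 = 1.
  i=1: a_1=3, p_1 = 3*1 + 1 = 4, q_1 = 3*1 + 0 = 3.
  i=2: a_2=2, p_2 = 2*4 + 1 = 9, q_2 = 2*3 + 1 = 7.
  i=3: a_3=3, p_3 = 3*9 + 4 = 31, q_3 = 3*7 + 3 = 24.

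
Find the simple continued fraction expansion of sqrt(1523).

Write x_i = (sqrt(1523) + m_i)/d_i with (m_0, d_0) = (0, 1). a_0 = floor(sqrt(1523)) = 39, since 39^2 = 1521 <= 1523 < 1600 = 40^2.
Iterate m_{i+1} = d_i*a_i - m_i, d_{i+1} = (1523 - m_{i+1}^2)/d_i, a_{i+1} = floor((a_0 + m_{i+1})/d_{i+1}):
  m_1 = 1*39 - 0 = 39, d_1 = (1523 - 39^2)/1 = 2/1 = 2, a_1 = floor((39 + 39)/2) = 39.
  m_2 = 2*39 - 39 = 39, d_2 = (1523 - 39^2)/2 = 2/2 = 1, a_2 = floor((39 + 39)/1) = 78.
  m_3 = 1*78 - 39 = 39, d_3 = (1523 - 39^2)/1 = 2/1 = 2: (m_3, d_3) = (m_1, d_1) = (39, 2), so from here the quotients repeat a_1, a_2; the period length is 2.
Hence the expansion of sqrt(1523) is a_0 = 39 followed by the repeating block 39, 78 (period 2).

[39; (39, 78)]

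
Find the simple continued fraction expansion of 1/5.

Run the Euclidean algorithm on 1 and 5; the successive quotients are the partial quotients a_0, a_1, ... (each step inverts the fractional part left over by the previous one):
  1 = 0*5 + 1, so a_0 = 0.
  5 = 5*1 + 0, so a_1 = 5.
The remainder reaches 0 after 2 divisions, so the expansion has 2 partial quotients, read off in order.

[0; 5]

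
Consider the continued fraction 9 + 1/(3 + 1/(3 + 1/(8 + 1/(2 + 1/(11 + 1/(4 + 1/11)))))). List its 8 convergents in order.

9/1, 28/3, 93/10, 772/83, 1637/176, 18779/2019, 76753/8252, 863062/92791

Using the convergent recurrence p_i = a_i*p_{i-1} + p_{i-2}, q_i = a_i*q_{i-1} + q_{i-2} with p_{-2}=0, p_{-1}=1, q_{-2}=1, q_{-1}=0:
  i=0: a_0=9, p_0 = 9*1 + 0 = 9, q_0 = 9*0 + 1 = 1.
  i=1: a_1=3, p_1 = 3*9 + 1 = 28, q_1 = 3*1 + 0 = 3.
  i=2: a_2=3, p_2 = 3*28 + 9 = 93, q_2 = 3*3 + 1 = 10.
  i=3: a_3=8, p_3 = 8*93 + 28 = 772, q_3 = 8*10 + 3 = 83.
  i=4: a_4=2, p_4 = 2*772 + 93 = 1637, q_4 = 2*83 + 10 = 176.
  i=5: a_5=11, p_5 = 11*1637 + 772 = 18779, q_5 = 11*176 + 83 = 2019.
  i=6: a_6=4, p_6 = 4*18779 + 1637 = 76753, q_6 = 4*2019 + 176 = 8252.
  i=7: a_7=11, p_7 = 11*76753 + 18779 = 863062, q_7 = 11*8252 + 2019 = 92791.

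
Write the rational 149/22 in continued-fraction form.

Run the Euclidean algorithm on 149 and 22; the successive quotients are the partial quotients a_0, a_1, ... (each step inverts the fractional part left over by the previous one):
  149 = 6*22 + 17, so a_0 = 6.
  22 = 1*17 + 5, so a_1 = 1.
  17 = 3*5 + 2, so a_2 = 3.
  5 = 2*2 + 1, so a_3 = 2.
  2 = 2*1 + 0, so a_4 = 2.
The remainder reaches 0 after 5 divisions, so the expansion has 5 partial quotients, read off in order.

[6; 1, 3, 2, 2]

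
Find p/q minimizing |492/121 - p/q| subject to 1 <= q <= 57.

Expand x = 492/121 as a continued fraction with the Euclidean algorithm:
  492 = 4*121 + 8, so a_0 = 4.
  121 = 15*8 + 1, so a_1 = 15.
  8 = 8*1 + 0, so a_2 = 8.
so x = [4; 15, 8].
Convergents (p_i = a_i*p_{i-1} + p_{i-2}, q_i = a_i*q_{i-1} + q_{i-2} with p_{-2}=0, p_{-1}=1, q_{-2}=1, q_{-1}=0), until the denominator exceeds 57:
  i=0: a_0=4, p_0 = 4*1 + 0 = 4, q_0 = 4*0 + 1 = 1.
  i=1: a_1=15, p_1 = 15*4 + 1 = 61, q_1 = 15*1 + 0 = 15.
  i=2: a_2=8, p_2 = 8*61 + 4 = 492, q_2 = 8*15 + 1 = 121.
q_2 = 121 > 57, so the last convergent with denominator <= 57 is p_1/q_1 = 61/15.
The closest fraction with denominator <= 57 is either p_1/q_1 or the intermediate fraction (k*p_1 + p_0)/(k*q_1 + q_0) with the largest k >= 1 whose denominator stays <= 57; these approach x as k grows, and every other convergent or intermediate fraction in range is farther away.
Largest k: floor((57 - q_0)/q_1) = floor((57 - 1)/15) = 3.
That gives (3*61 + 4)/(3*15 + 1) = 187/46.
Compare the errors: |x - 61/15| = |492*15 - 61*121|/(121*15) = 1/1815, and |x - 187/46| = |492*46 - 187*121|/(121*46) = 5/5566.
Cross-multiplying, 1*5566 = 5566 < 9075 = 5*1815, so 1/1815 is smaller: the convergent 61/15 is closer to x than 187/46.

61/15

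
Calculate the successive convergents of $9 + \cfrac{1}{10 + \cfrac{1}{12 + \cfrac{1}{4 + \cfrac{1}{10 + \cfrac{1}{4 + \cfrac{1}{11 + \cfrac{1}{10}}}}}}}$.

Using the convergent recurrence p_i = a_i*p_{i-1} + p_{i-2}, q_i = a_i*q_{i-1} + q_{i-2} with p_{-2}=0, p_{-1}=1, q_{-2}=1, q_{-1}=0:
  i=0: a_0=9, p_0 = 9*1 + 0 = 9, q_0 = 9*0 + 1 = 1.
  i=1: a_1=10, p_1 = 10*9 + 1 = 91, q_1 = 10*1 + 0 = 10.
  i=2: a_2=12, p_2 = 12*91 + 9 = 1101, q_2 = 12*10 + 1 = 121.
  i=3: a_3=4, p_3 = 4*1101 + 91 = 4495, q_3 = 4*121 + 10 = 494.
  i=4: a_4=10, p_4 = 10*4495 + 1101 = 46051, q_4 = 10*494 + 121 = 5061.
  i=5: a_5=4, p_5 = 4*46051 + 4495 = 188699, q_5 = 4*5061 + 494 = 20738.
  i=6: a_6=11, p_6 = 11*188699 + 46051 = 2121740, q_6 = 11*20738 + 5061 = 233179.
  i=7: a_7=10, p_7 = 10*2121740 + 188699 = 21406099, q_7 = 10*233179 + 20738 = 2352528.

9/1, 91/10, 1101/121, 4495/494, 46051/5061, 188699/20738, 2121740/233179, 21406099/2352528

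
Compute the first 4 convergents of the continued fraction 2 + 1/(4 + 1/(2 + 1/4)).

2/1, 9/4, 20/9, 89/40

Using the convergent recurrence p_i = a_i*p_{i-1} + p_{i-2}, q_i = a_i*q_{i-1} + q_{i-2} with p_{-2}=0, p_{-1}=1, q_{-2}=1, q_{-1}=0:
  i=0: a_0=2, p_0 = 2*1 + 0 = 2, q_0 = 2*0 + 1 = 1.
  i=1: a_1=4, p_1 = 4*2 + 1 = 9, q_1 = 4*1 + 0 = 4.
  i=2: a_2=2, p_2 = 2*9 + 2 = 20, q_2 = 2*4 + 1 = 9.
  i=3: a_3=4, p_3 = 4*20 + 9 = 89, q_3 = 4*9 + 4 = 40.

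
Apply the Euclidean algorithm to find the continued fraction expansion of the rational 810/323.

[2; 1, 1, 31, 1, 4]

Run the Euclidean algorithm on 810 and 323; the successive quotients are the partial quotients a_0, a_1, ... (each step inverts the fractional part left over by the previous one):
  810 = 2*323 + 164, so a_0 = 2.
  323 = 1*164 + 159, so a_1 = 1.
  164 = 1*159 + 5, so a_2 = 1.
  159 = 31*5 + 4, so a_3 = 31.
  5 = 1*4 + 1, so a_4 = 1.
  4 = 4*1 + 0, so a_5 = 4.
The remainder reaches 0 after 6 divisions, so the expansion has 6 partial quotients, read off in order.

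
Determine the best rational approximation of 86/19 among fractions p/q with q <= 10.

9/2

Expand x = 86/19 as a continued fraction with the Euclidean algorithm:
  86 = 4*19 + 10, so a_0 = 4.
  19 = 1*10 + 9, so a_1 = 1.
  10 = 1*9 + 1, so a_2 = 1.
  9 = 9*1 + 0, so a_3 = 9.
so x = [4; 1, 1, 9].
Convergents (p_i = a_i*p_{i-1} + p_{i-2}, q_i = a_i*q_{i-1} + q_{i-2} with p_{-2}=0, p_{-1}=1, q_{-2}=1, q_{-1}=0), until the denominator exceeds 10:
  i=0: a_0=4, p_0 = 4*1 + 0 = 4, q_0 = 4*0 + 1 = 1.
  i=1: a_1=1, p_1 = 1*4 + 1 = 5, q_1 = 1*1 + 0 = 1.
  i=2: a_2=1, p_2 = 1*5 + 4 = 9, q_2 = 1*1 + 1 = 2.
  i=3: a_3=9, p_3 = 9*9 + 5 = 86, q_3 = 9*2 + 1 = 19.
q_3 = 19 > 10, so the last convergent with denominator <= 10 is p_2/q_2 = 9/2.
The closest fraction with denominator <= 10 is either p_2/q_2 or the intermediate fraction (k*p_2 + p_1)/(k*q_2 + q_1) with the largest k >= 1 whose denominator stays <= 10; these approach x as k grows, and every other convergent or intermediate fraction in range is farther away.
Largest k: floor((10 - q_1)/q_2) = floor((10 - 1)/2) = 4.
That gives (4*9 + 5)/(4*2 + 1) = 41/9.
Compare the errors: |x - 9/2| = |86*2 - 9*19|/(19*2) = 1/38, and |x - 41/9| = |86*9 - 41*19|/(19*9) = 5/171.
Cross-multiplying, 1*171 = 171 < 190 = 5*38, so 1/38 is smaller: the convergent 9/2 is closer to x than 41/9.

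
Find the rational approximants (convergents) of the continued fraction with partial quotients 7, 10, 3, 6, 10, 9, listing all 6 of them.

Using the convergent recurrence p_i = a_i*p_{i-1} + p_{i-2}, q_i = a_i*q_{i-1} + q_{i-2} with p_{-2}=0, p_{-1}=1, q_{-2}=1, q_{-1}=0:
  i=0: a_0=7, p_0 = 7*1 + 0 = 7, q_0 = 7*0 + 1 = 1.
  i=1: a_1=10, p_1 = 10*7 + 1 = 71, q_1 = 10*1 + 0 = 10.
  i=2: a_2=3, p_2 = 3*71 + 7 = 220, q_2 = 3*10 + 1 = 31.
  i=3: a_3=6, p_3 = 6*220 + 71 = 1391, q_3 = 6*31 + 10 = 196.
  i=4: a_4=10, p_4 = 10*1391 + 220 = 14130, q_4 = 10*196 + 31 = 1991.
  i=5: a_5=9, p_5 = 9*14130 + 1391 = 128561, q_5 = 9*1991 + 196 = 18115.

7/1, 71/10, 220/31, 1391/196, 14130/1991, 128561/18115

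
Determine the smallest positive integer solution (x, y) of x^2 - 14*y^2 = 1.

First expand sqrt(14) as a continued fraction. With x_i = (sqrt(14) + m_i)/d_i and (m_0, d_0) = (0, 1): a_0 = floor(sqrt(14)) = 3, since 3^2 = 9 <= 14 < 16 = 4^2.
Iterate m_{i+1} = d_i*a_i - m_i, d_{i+1} = (14 - m_{i+1}^2)/d_i, a_{i+1} = floor((a_0 + m_{i+1})/d_{i+1}):
  m_1 = 1*3 - 0 = 3, d_1 = (14 - 3^2)/1 = 5/1 = 5, a_1 = floor((3 + 3)/5) = 1.
  m_2 = 5*1 - 3 = 2, d_2 = (14 - 2^2)/5 = 10/5 = 2, a_2 = floor((3 + 2)/2) = 2.
  m_3 = 2*2 - 2 = 2, d_3 = (14 - 2^2)/2 = 10/2 = 5, a_3 = floor((3 + 2)/5) = 1.
  m_4 = 5*1 - 2 = 3, d_4 = (14 - 3^2)/5 = 5/5 = 1, a_4 = floor((3 + 3)/1) = 6.
  m_5 = 1*6 - 3 = 3, d_5 = (14 - 3^2)/1 = 5/1 = 5: (m_5, d_5) = (m_1, d_1) = (3, 5), so from here the quotients repeat a_1, ..., a_4; the period length is 4.
So sqrt(14) = [3; (1, 2, 1, 6)] with period length k = 4.
k is even, so the fundamental solution of x^2 - 14y^2 = 1 is (p_{k-1}, q_{k-1}) = (p_3, q_3); compute convergents through index 3.
Convergents (p_i = a_i*p_{i-1} + p_{i-2}, q_i = a_i*q_{i-1} + q_{i-2} with p_{-2}=0, p_{-1}=1, q_{-2}=1, q_{-1}=0):
  i=0: a_0=3, p_0 = 3*1 + 0 = 3, q_0 = 3*0 + 1 = 1.
  i=1: a_1=1, p_1 = 1*3 + 1 = 4, q_1 = 1*1 + 0 = 1.
  i=2: a_2=2, p_2 = 2*4 + 3 = 11, q_2 = 2*1 + 1 = 3.
  i=3: a_3=1, p_3 = 1*11 + 4 = 15, q_3 = 1*3 + 1 = 4.
Check: 15^2 - 14*4^2 = 225 - 224 = 1, so (x, y) = (15, 4) solves the equation, and by the theorem it is the least positive solution.

(x, y) = (15, 4)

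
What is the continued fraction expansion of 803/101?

Run the Euclidean algorithm on 803 and 101; the successive quotients are the partial quotients a_0, a_1, ... (each step inverts the fractional part left over by the previous one):
  803 = 7*101 + 96, so a_0 = 7.
  101 = 1*96 + 5, so a_1 = 1.
  96 = 19*5 + 1, so a_2 = 19.
  5 = 5*1 + 0, so a_3 = 5.
The remainder reaches 0 after 4 divisions, so the expansion has 4 partial quotients, read off in order.

[7; 1, 19, 5]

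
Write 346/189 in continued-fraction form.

[1; 1, 4, 1, 9, 1, 2]

Run the Euclidean algorithm on 346 and 189; the successive quotients are the partial quotients a_0, a_1, ... (each step inverts the fractional part left over by the previous one):
  346 = 1*189 + 157, so a_0 = 1.
  189 = 1*157 + 32, so a_1 = 1.
  157 = 4*32 + 29, so a_2 = 4.
  32 = 1*29 + 3, so a_3 = 1.
  29 = 9*3 + 2, so a_4 = 9.
  3 = 1*2 + 1, so a_5 = 1.
  2 = 2*1 + 0, so a_6 = 2.
The remainder reaches 0 after 7 divisions, so the expansion has 7 partial quotients, read off in order.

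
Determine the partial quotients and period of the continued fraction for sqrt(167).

Write x_i = (sqrt(167) + m_i)/d_i with (m_0, d_0) = (0, 1). a_0 = floor(sqrt(167)) = 12, since 12^2 = 144 <= 167 < 169 = 13^2.
Iterate m_{i+1} = d_i*a_i - m_i, d_{i+1} = (167 - m_{i+1}^2)/d_i, a_{i+1} = floor((a_0 + m_{i+1})/d_{i+1}):
  m_1 = 1*12 - 0 = 12, d_1 = (167 - 12^2)/1 = 23/1 = 23, a_1 = floor((12 + 12)/23) = 1.
  m_2 = 23*1 - 12 = 11, d_2 = (167 - 11^2)/23 = 46/23 = 2, a_2 = floor((12 + 11)/2) = 11.
  m_3 = 2*11 - 11 = 11, d_3 = (167 - 11^2)/2 = 46/2 = 23, a_3 = floor((12 + 11)/23) = 1.
  m_4 = 23*1 - 11 = 12, d_4 = (167 - 12^2)/23 = 23/23 = 1, a_4 = floor((12 + 12)/1) = 24.
  m_5 = 1*24 - 12 = 12, d_5 = (167 - 12^2)/1 = 23/1 = 23: (m_5, d_5) = (m_1, d_1) = (12, 23), so from here the quotients repeat a_1, ..., a_4; the period length is 4.
Hence the expansion of sqrt(167) is a_0 = 12 followed by the repeating block 1, 11, 1, 24 (period 4).

[12; (1, 11, 1, 24)]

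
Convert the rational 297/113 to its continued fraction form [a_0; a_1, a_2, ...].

Run the Euclidean algorithm on 297 and 113; the successive quotients are the partial quotients a_0, a_1, ... (each step inverts the fractional part left over by the previous one):
  297 = 2*113 + 71, so a_0 = 2.
  113 = 1*71 + 42, so a_1 = 1.
  71 = 1*42 + 29, so a_2 = 1.
  42 = 1*29 + 13, so a_3 = 1.
  29 = 2*13 + 3, so a_4 = 2.
  13 = 4*3 + 1, so a_5 = 4.
  3 = 3*1 + 0, so a_6 = 3.
The remainder reaches 0 after 7 divisions, so the expansion has 7 partial quotients, read off in order.

[2; 1, 1, 1, 2, 4, 3]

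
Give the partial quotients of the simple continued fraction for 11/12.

[0; 1, 11]

Run the Euclidean algorithm on 11 and 12; the successive quotients are the partial quotients a_0, a_1, ... (each step inverts the fractional part left over by the previous one):
  11 = 0*12 + 11, so a_0 = 0.
  12 = 1*11 + 1, so a_1 = 1.
  11 = 11*1 + 0, so a_2 = 11.
The remainder reaches 0 after 3 divisions, so the expansion has 3 partial quotients, read off in order.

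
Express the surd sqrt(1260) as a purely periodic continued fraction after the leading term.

Write x_i = (sqrt(1260) + m_i)/d_i with (m_0, d_0) = (0, 1). a_0 = floor(sqrt(1260)) = 35, since 35^2 = 1225 <= 1260 < 1296 = 36^2.
Iterate m_{i+1} = d_i*a_i - m_i, d_{i+1} = (1260 - m_{i+1}^2)/d_i, a_{i+1} = floor((a_0 + m_{i+1})/d_{i+1}):
  m_1 = 1*35 - 0 = 35, d_1 = (1260 - 35^2)/1 = 35/1 = 35, a_1 = floor((35 + 35)/35) = 2.
  m_2 = 35*2 - 35 = 35, d_2 = (1260 - 35^2)/35 = 35/35 = 1, a_2 = floor((35 + 35)/1) = 70.
  m_3 = 1*70 - 35 = 35, d_3 = (1260 - 35^2)/1 = 35/1 = 35: (m_3, d_3) = (m_1, d_1) = (35, 35), so from here the quotients repeat a_1, a_2; the period length is 2.
Hence the expansion of sqrt(1260) is a_0 = 35 followed by the repeating block 2, 70 (period 2).

[35; (2, 70)]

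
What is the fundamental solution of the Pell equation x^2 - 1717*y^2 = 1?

First expand sqrt(1717) as a continued fraction. With x_i = (sqrt(1717) + m_i)/d_i and (m_0, d_0) = (0, 1): a_0 = floor(sqrt(1717)) = 41, since 41^2 = 1681 <= 1717 < 1764 = 42^2.
Iterate m_{i+1} = d_i*a_i - m_i, d_{i+1} = (1717 - m_{i+1}^2)/d_i, a_{i+1} = floor((a_0 + m_{i+1})/d_{i+1}):
  m_1 = 1*41 - 0 = 41, d_1 = (1717 - 41^2)/1 = 36/1 = 36, a_1 = floor((41 + 41)/36) = 2.
  m_2 = 36*2 - 41 = 31, d_2 = (1717 - 31^2)/36 = 756/36 = 21, a_2 = floor((41 + 31)/21) = 3.
  m_3 = 21*3 - 31 = 32, d_3 = (1717 - 32^2)/21 = 693/21 = 33, a_3 = floor((41 + 32)/33) = 2.
  m_4 = 33*2 - 32 = 34, d_4 = (1717 - 34^2)/33 = 561/33 = 17, a_4 = floor((41 + 34)/17) = 4.
  m_5 = 17*4 - 34 = 34, d_5 = (1717 - 34^2)/17 = 561/17 = 33, a_5 = floor((41 + 34)/33) = 2.
  m_6 = 33*2 - 34 = 32, d_6 = (1717 - 32^2)/33 = 693/33 = 21, a_6 = floor((41 + 32)/21) = 3.
  m_7 = 21*3 - 32 = 31, d_7 = (1717 - 31^2)/21 = 756/21 = 36, a_7 = floor((41 + 31)/36) = 2.
  m_8 = 36*2 - 31 = 41, d_8 = (1717 - 41^2)/36 = 36/36 = 1, a_8 = floor((41 + 41)/1) = 82.
  m_9 = 1*82 - 41 = 41, d_9 = (1717 - 41^2)/1 = 36/1 = 36: (m_9, d_9) = (m_1, d_1) = (41, 36), so from here the quotients repeat a_1, ..., a_8; the period length is 8.
So sqrt(1717) = [41; (2, 3, 2, 4, 2, 3, 2, 82)] with period length k = 8.
k is even, so the fundamental solution of x^2 - 1717y^2 = 1 is (p_{k-1}, q_{k-1}) = (p_7, q_7); compute convergents through index 7.
Convergents (p_i = a_i*p_{i-1} + p_{i-2}, q_i = a_i*q_{i-1} + q_{i-2} with p_{-2}=0, p_{-1}=1, q_{-2}=1, q_{-1}=0):
  i=0: a_0=41, p_0 = 41*1 + 0 = 41, q_0 = 41*0 + 1 = 1.
  i=1: a_1=2, p_1 = 2*41 + 1 = 83, q_1 = 2*1 + 0 = 2.
  i=2: a_2=3, p_2 = 3*83 + 41 = 290, q_2 = 3*2 + 1 = 7.
  i=3: a_3=2, p_3 = 2*290 + 83 = 663, q_3 = 2*7 + 2 = 16.
  i=4: a_4=4, p_4 = 4*663 + 290 = 2942, q_4 = 4*16 + 7 = 71.
  i=5: a_5=2, p_5 = 2*2942 + 663 = 6547, q_5 = 2*71 + 16 = 158.
  i=6: a_6=3, p_6 = 3*6547 + 2942 = 22583, q_6 = 3*158 + 71 = 545.
  i=7: a_7=2, p_7 = 2*22583 + 6547 = 51713, q_7 = 2*545 + 158 = 1248.
Check: 51713^2 - 1717*1248^2 = 2674234369 - 2674234368 = 1, so (x, y) = (51713, 1248) solves the equation, and by the theorem it is the least positive solution.

(x, y) = (51713, 1248)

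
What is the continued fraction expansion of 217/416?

[0; 1, 1, 11, 18]

Run the Euclidean algorithm on 217 and 416; the successive quotients are the partial quotients a_0, a_1, ... (each step inverts the fractional part left over by the previous one):
  217 = 0*416 + 217, so a_0 = 0.
  416 = 1*217 + 199, so a_1 = 1.
  217 = 1*199 + 18, so a_2 = 1.
  199 = 11*18 + 1, so a_3 = 11.
  18 = 18*1 + 0, so a_4 = 18.
The remainder reaches 0 after 5 divisions, so the expansion has 5 partial quotients, read off in order.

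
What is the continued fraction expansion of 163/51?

[3; 5, 10]

Run the Euclidean algorithm on 163 and 51; the successive quotients are the partial quotients a_0, a_1, ... (each step inverts the fractional part left over by the previous one):
  163 = 3*51 + 10, so a_0 = 3.
  51 = 5*10 + 1, so a_1 = 5.
  10 = 10*1 + 0, so a_2 = 10.
The remainder reaches 0 after 3 divisions, so the expansion has 3 partial quotients, read off in order.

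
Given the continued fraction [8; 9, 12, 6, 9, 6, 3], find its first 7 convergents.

8/1, 73/9, 884/109, 5377/663, 49277/6076, 301039/37119, 952394/117433

Using the convergent recurrence p_i = a_i*p_{i-1} + p_{i-2}, q_i = a_i*q_{i-1} + q_{i-2} with p_{-2}=0, p_{-1}=1, q_{-2}=1, q_{-1}=0:
  i=0: a_0=8, p_0 = 8*1 + 0 = 8, q_0 = 8*0 + 1 = 1.
  i=1: a_1=9, p_1 = 9*8 + 1 = 73, q_1 = 9*1 + 0 = 9.
  i=2: a_2=12, p_2 = 12*73 + 8 = 884, q_2 = 12*9 + 1 = 109.
  i=3: a_3=6, p_3 = 6*884 + 73 = 5377, q_3 = 6*109 + 9 = 663.
  i=4: a_4=9, p_4 = 9*5377 + 884 = 49277, q_4 = 9*663 + 109 = 6076.
  i=5: a_5=6, p_5 = 6*49277 + 5377 = 301039, q_5 = 6*6076 + 663 = 37119.
  i=6: a_6=3, p_6 = 3*301039 + 49277 = 952394, q_6 = 3*37119 + 6076 = 117433.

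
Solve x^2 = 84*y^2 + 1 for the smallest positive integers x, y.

First expand sqrt(84) as a continued fraction. With x_i = (sqrt(84) + m_i)/d_i and (m_0, d_0) = (0, 1): a_0 = floor(sqrt(84)) = 9, since 9^2 = 81 <= 84 < 100 = 10^2.
Iterate m_{i+1} = d_i*a_i - m_i, d_{i+1} = (84 - m_{i+1}^2)/d_i, a_{i+1} = floor((a_0 + m_{i+1})/d_{i+1}):
  m_1 = 1*9 - 0 = 9, d_1 = (84 - 9^2)/1 = 3/1 = 3, a_1 = floor((9 + 9)/3) = 6.
  m_2 = 3*6 - 9 = 9, d_2 = (84 - 9^2)/3 = 3/3 = 1, a_2 = floor((9 + 9)/1) = 18.
  m_3 = 1*18 - 9 = 9, d_3 = (84 - 9^2)/1 = 3/1 = 3: (m_3, d_3) = (m_1, d_1) = (9, 3), so from here the quotients repeat a_1, a_2; the period length is 2.
So sqrt(84) = [9; (6, 18)] with period length k = 2.
k is even, so the fundamental solution of x^2 - 84y^2 = 1 is (p_{k-1}, q_{k-1}) = (p_1, q_1); compute convergents through index 1.
Convergents (p_i = a_i*p_{i-1} + p_{i-2}, q_i = a_i*q_{i-1} + q_{i-2} with p_{-2}=0, p_{-1}=1, q_{-2}=1, q_{-1}=0):
  i=0: a_0=9, p_0 = 9*1 + 0 = 9, q_0 = 9*0 + 1 = 1.
  i=1: a_1=6, p_1 = 6*9 + 1 = 55, q_1 = 6*1 + 0 = 6.
Check: 55^2 - 84*6^2 = 3025 - 3024 = 1, so (x, y) = (55, 6) solves the equation, and by the theorem it is the least positive solution.

(x, y) = (55, 6)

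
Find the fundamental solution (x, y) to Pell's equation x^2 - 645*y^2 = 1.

First expand sqrt(645) as a continued fraction. With x_i = (sqrt(645) + m_i)/d_i and (m_0, d_0) = (0, 1): a_0 = floor(sqrt(645)) = 25, since 25^2 = 625 <= 645 < 676 = 26^2.
Iterate m_{i+1} = d_i*a_i - m_i, d_{i+1} = (645 - m_{i+1}^2)/d_i, a_{i+1} = floor((a_0 + m_{i+1})/d_{i+1}):
  m_1 = 1*25 - 0 = 25, d_1 = (645 - 25^2)/1 = 20/1 = 20, a_1 = floor((25 + 25)/20) = 2.
  m_2 = 20*2 - 25 = 15, d_2 = (645 - 15^2)/20 = 420/20 = 21, a_2 = floor((25 + 15)/21) = 1.
  m_3 = 21*1 - 15 = 6, d_3 = (645 - 6^2)/21 = 609/21 = 29, a_3 = floor((25 + 6)/29) = 1.
  m_4 = 29*1 - 6 = 23, d_4 = (645 - 23^2)/29 = 116/29 = 4, a_4 = floor((25 + 23)/4) = 12.
  m_5 = 4*12 - 23 = 25, d_5 = (645 - 25^2)/4 = 20/4 = 5, a_5 = floor((25 + 25)/5) = 10.
  m_6 = 5*10 - 25 = 25, d_6 = (645 - 25^2)/5 = 20/5 = 4, a_6 = floor((25 + 25)/4) = 12.
  m_7 = 4*12 - 25 = 23, d_7 = (645 - 23^2)/4 = 116/4 = 29, a_7 = floor((25 + 23)/29) = 1.
  m_8 = 29*1 - 23 = 6, d_8 = (645 - 6^2)/29 = 609/29 = 21, a_8 = floor((25 + 6)/21) = 1.
  m_9 = 21*1 - 6 = 15, d_9 = (645 - 15^2)/21 = 420/21 = 20, a_9 = floor((25 + 15)/20) = 2.
  m_10 = 20*2 - 15 = 25, d_10 = (645 - 25^2)/20 = 20/20 = 1, a_10 = floor((25 + 25)/1) = 50.
  m_11 = 1*50 - 25 = 25, d_11 = (645 - 25^2)/1 = 20/1 = 20: (m_11, d_11) = (m_1, d_1) = (25, 20), so from here the quotients repeat a_1, ..., a_10; the period length is 10.
So sqrt(645) = [25; (2, 1, 1, 12, 10, 12, 1, 1, 2, 50)] with period length k = 10.
k is even, so the fundamental solution of x^2 - 645y^2 = 1 is (p_{k-1}, q_{k-1}) = (p_9, q_9); compute convergents through index 9.
Convergents (p_i = a_i*p_{i-1} + p_{i-2}, q_i = a_i*q_{i-1} + q_{i-2} with p_{-2}=0, p_{-1}=1, q_{-2}=1, q_{-1}=0):
  i=0: a_0=25, p_0 = 25*1 + 0 = 25, q_0 = 25*0 + 1 = 1.
  i=1: a_1=2, p_1 = 2*25 + 1 = 51, q_1 = 2*1 + 0 = 2.
  i=2: a_2=1, p_2 = 1*51 + 25 = 76, q_2 = 1*2 + 1 = 3.
  i=3: a_3=1, p_3 = 1*76 + 51 = 127, q_3 = 1*3 + 2 = 5.
  i=4: a_4=12, p_4 = 12*127 + 76 = 1600, q_4 = 12*5 + 3 = 63.
  i=5: a_5=10, p_5 = 10*1600 + 127 = 16127, q_5 = 10*63 + 5 = 635.
  i=6: a_6=12, p_6 = 12*16127 + 1600 = 195124, q_6 = 12*635 + 63 = 7683.
  i=7: a_7=1, p_7 = 1*195124 + 16127 = 211251, q_7 = 1*7683 + 635 = 8318.
  i=8: a_8=1, p_8 = 1*211251 + 195124 = 406375, q_8 = 1*8318 + 7683 = 16001.
  i=9: a_9=2, p_9 = 2*406375 + 211251 = 1024001, q_9 = 2*16001 + 8318 = 40320.
Check: 1024001^2 - 645*40320^2 = 1048578048001 - 1048578048000 = 1, so (x, y) = (1024001, 40320) solves the equation, and by the theorem it is the least positive solution.

(x, y) = (1024001, 40320)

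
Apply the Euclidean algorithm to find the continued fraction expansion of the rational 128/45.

Run the Euclidean algorithm on 128 and 45; the successive quotients are the partial quotients a_0, a_1, ... (each step inverts the fractional part left over by the previous one):
  128 = 2*45 + 38, so a_0 = 2.
  45 = 1*38 + 7, so a_1 = 1.
  38 = 5*7 + 3, so a_2 = 5.
  7 = 2*3 + 1, so a_3 = 2.
  3 = 3*1 + 0, so a_4 = 3.
The remainder reaches 0 after 5 divisions, so the expansion has 5 partial quotients, read off in order.

[2; 1, 5, 2, 3]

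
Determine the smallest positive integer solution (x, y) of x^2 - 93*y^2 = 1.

(x, y) = (12151, 1260)

First expand sqrt(93) as a continued fraction. With x_i = (sqrt(93) + m_i)/d_i and (m_0, d_0) = (0, 1): a_0 = floor(sqrt(93)) = 9, since 9^2 = 81 <= 93 < 100 = 10^2.
Iterate m_{i+1} = d_i*a_i - m_i, d_{i+1} = (93 - m_{i+1}^2)/d_i, a_{i+1} = floor((a_0 + m_{i+1})/d_{i+1}):
  m_1 = 1*9 - 0 = 9, d_1 = (93 - 9^2)/1 = 12/1 = 12, a_1 = floor((9 + 9)/12) = 1.
  m_2 = 12*1 - 9 = 3, d_2 = (93 - 3^2)/12 = 84/12 = 7, a_2 = floor((9 + 3)/7) = 1.
  m_3 = 7*1 - 3 = 4, d_3 = (93 - 4^2)/7 = 77/7 = 11, a_3 = floor((9 + 4)/11) = 1.
  m_4 = 11*1 - 4 = 7, d_4 = (93 - 7^2)/11 = 44/11 = 4, a_4 = floor((9 + 7)/4) = 4.
  m_5 = 4*4 - 7 = 9, d_5 = (93 - 9^2)/4 = 12/4 = 3, a_5 = floor((9 + 9)/3) = 6.
  m_6 = 3*6 - 9 = 9, d_6 = (93 - 9^2)/3 = 12/3 = 4, a_6 = floor((9 + 9)/4) = 4.
  m_7 = 4*4 - 9 = 7, d_7 = (93 - 7^2)/4 = 44/4 = 11, a_7 = floor((9 + 7)/11) = 1.
  m_8 = 11*1 - 7 = 4, d_8 = (93 - 4^2)/11 = 77/11 = 7, a_8 = floor((9 + 4)/7) = 1.
  m_9 = 7*1 - 4 = 3, d_9 = (93 - 3^2)/7 = 84/7 = 12, a_9 = floor((9 + 3)/12) = 1.
  m_10 = 12*1 - 3 = 9, d_10 = (93 - 9^2)/12 = 12/12 = 1, a_10 = floor((9 + 9)/1) = 18.
  m_11 = 1*18 - 9 = 9, d_11 = (93 - 9^2)/1 = 12/1 = 12: (m_11, d_11) = (m_1, d_1) = (9, 12), so from here the quotients repeat a_1, ..., a_10; the period length is 10.
So sqrt(93) = [9; (1, 1, 1, 4, 6, 4, 1, 1, 1, 18)] with period length k = 10.
k is even, so the fundamental solution of x^2 - 93y^2 = 1 is (p_{k-1}, q_{k-1}) = (p_9, q_9); compute convergents through index 9.
Convergents (p_i = a_i*p_{i-1} + p_{i-2}, q_i = a_i*q_{i-1} + q_{i-2} with p_{-2}=0, p_{-1}=1, q_{-2}=1, q_{-1}=0):
  i=0: a_0=9, p_0 = 9*1 + 0 = 9, q_0 = 9*0 + 1 = 1.
  i=1: a_1=1, p_1 = 1*9 + 1 = 10, q_1 = 1*1 + 0 = 1.
  i=2: a_2=1, p_2 = 1*10 + 9 = 19, q_2 = 1*1 + 1 = 2.
  i=3: a_3=1, p_3 = 1*19 + 10 = 29, q_3 = 1*2 + 1 = 3.
  i=4: a_4=4, p_4 = 4*29 + 19 = 135, q_4 = 4*3 + 2 = 14.
  i=5: a_5=6, p_5 = 6*135 + 29 = 839, q_5 = 6*14 + 3 = 87.
  i=6: a_6=4, p_6 = 4*839 + 135 = 3491, q_6 = 4*87 + 14 = 362.
  i=7: a_7=1, p_7 = 1*3491 + 839 = 4330, q_7 = 1*362 + 87 = 449.
  i=8: a_8=1, p_8 = 1*4330 + 3491 = 7821, q_8 = 1*449 + 362 = 811.
  i=9: a_9=1, p_9 = 1*7821 + 4330 = 12151, q_9 = 1*811 + 449 = 1260.
Check: 12151^2 - 93*1260^2 = 147646801 - 147646800 = 1, so (x, y) = (12151, 1260) solves the equation, and by the theorem it is the least positive solution.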